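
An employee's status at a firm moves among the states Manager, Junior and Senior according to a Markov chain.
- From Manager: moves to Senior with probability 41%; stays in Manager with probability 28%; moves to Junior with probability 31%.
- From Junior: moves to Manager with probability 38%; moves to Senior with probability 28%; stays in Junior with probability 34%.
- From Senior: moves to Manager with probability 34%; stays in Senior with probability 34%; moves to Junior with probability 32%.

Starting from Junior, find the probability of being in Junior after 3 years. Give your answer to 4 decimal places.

Propagate the distribution vector 3 years from Junior.
After 0 years: (0.0000, 1.0000, 0.0000)
After 1 year: (0.3800, 0.3400, 0.2800)
After 2 years: (0.3308, 0.3230, 0.3462)
After 3 years: (0.3331, 0.3232, 0.3438)
P(in Junior after 3 years) = 0.3232

0.3232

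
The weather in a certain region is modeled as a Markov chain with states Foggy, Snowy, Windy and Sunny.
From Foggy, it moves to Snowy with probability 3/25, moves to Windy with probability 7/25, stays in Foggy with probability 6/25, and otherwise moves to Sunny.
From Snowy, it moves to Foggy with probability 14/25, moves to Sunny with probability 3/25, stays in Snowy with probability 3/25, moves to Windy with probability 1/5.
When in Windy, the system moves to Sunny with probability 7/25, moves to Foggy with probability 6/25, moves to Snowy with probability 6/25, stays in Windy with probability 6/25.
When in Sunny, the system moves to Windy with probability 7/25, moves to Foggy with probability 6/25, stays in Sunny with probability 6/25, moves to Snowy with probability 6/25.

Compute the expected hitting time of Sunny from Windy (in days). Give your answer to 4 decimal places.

3.6404

Let t(s) be the expected number of days to first reach Sunny from state s, with t(Sunny) = 0. Conditioning on the first day:
t(Foggy) = 1 + 0.24·t(Foggy) + 0.12·t(Snowy) + 0.28·t(Windy)
t(Snowy) = 1 + 0.56·t(Foggy) + 0.12·t(Snowy) + 0.2·t(Windy)
t(Windy) = 1 + 0.24·t(Foggy) + 0.24·t(Snowy) + 0.24·t(Windy)
Solving: t(Foggy) = 3.2985, t(Snowy) = 4.0628, t(Windy) = 3.6404.
Expected days from Windy to Sunny: 3.6404.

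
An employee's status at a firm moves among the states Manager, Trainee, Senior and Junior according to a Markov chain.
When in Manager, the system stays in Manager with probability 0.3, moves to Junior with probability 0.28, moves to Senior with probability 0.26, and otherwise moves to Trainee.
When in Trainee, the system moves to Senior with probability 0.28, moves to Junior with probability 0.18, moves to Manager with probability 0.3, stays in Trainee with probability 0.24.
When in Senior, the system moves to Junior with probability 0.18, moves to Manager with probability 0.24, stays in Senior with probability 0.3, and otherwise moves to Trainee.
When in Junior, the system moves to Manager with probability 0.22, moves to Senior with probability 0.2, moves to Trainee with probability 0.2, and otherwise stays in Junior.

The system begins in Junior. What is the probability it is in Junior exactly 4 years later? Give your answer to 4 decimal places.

Propagate the distribution vector 4 years from Junior.
After 0 years: (0.0000, 0.0000, 0.0000, 1.0000)
After 1 year: (0.2200, 0.2000, 0.2000, 0.3800)
After 2 years: (0.2576, 0.2152, 0.2492, 0.2780)
After 3 years: (0.2628, 0.2182, 0.2576, 0.2614)
After 4 years: (0.2636, 0.2188, 0.2590, 0.2586)
P(in Junior after 4 years) = 0.2586

0.2586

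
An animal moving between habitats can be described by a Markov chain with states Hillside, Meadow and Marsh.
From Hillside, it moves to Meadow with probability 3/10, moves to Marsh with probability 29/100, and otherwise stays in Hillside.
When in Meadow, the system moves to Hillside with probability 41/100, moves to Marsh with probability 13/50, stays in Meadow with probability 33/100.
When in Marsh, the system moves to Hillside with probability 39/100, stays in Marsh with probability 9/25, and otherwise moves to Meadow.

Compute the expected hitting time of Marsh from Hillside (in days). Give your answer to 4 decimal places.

Let t(s) be the expected number of days to first reach Marsh from state s, with t(Marsh) = 0. Conditioning on the first day:
t(Hillside) = 1 + 0.41·t(Hillside) + 0.3·t(Meadow)
t(Meadow) = 1 + 0.41·t(Hillside) + 0.33·t(Meadow)
Solving: t(Hillside) = 3.5622, t(Meadow) = 3.6724.
Expected days from Hillside to Marsh: 3.5622.

3.5622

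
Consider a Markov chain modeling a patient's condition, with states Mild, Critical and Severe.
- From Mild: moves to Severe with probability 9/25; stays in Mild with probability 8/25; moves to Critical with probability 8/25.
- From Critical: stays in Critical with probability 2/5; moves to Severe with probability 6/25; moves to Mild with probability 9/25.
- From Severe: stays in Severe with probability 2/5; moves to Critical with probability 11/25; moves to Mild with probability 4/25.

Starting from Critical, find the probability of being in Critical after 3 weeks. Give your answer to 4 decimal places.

0.3891

Propagate the distribution vector 3 weeks from Critical.
After 0 weeks: (0.0000, 1.0000, 0.0000)
After 1 week: (0.3600, 0.4000, 0.2400)
After 2 weeks: (0.2976, 0.3808, 0.3216)
After 3 weeks: (0.2838, 0.3891, 0.3272)
P(in Critical after 3 weeks) = 0.3891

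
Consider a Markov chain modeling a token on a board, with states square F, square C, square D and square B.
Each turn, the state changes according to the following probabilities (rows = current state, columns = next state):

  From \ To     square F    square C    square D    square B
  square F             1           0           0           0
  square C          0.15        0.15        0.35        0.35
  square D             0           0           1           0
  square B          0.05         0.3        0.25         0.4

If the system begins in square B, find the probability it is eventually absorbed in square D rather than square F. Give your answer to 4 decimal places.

Let h(s) be the probability of absorption at square D starting from transient state s. Then h(square D) = 1 and h(square F) = 0. By first-step analysis:
h(square C) = 0.15·0 + 0.15·h(square C) + 0.35·1 + 0.35·h(square B)
h(square B) = 0.05·0 + 0.3·h(square C) + 0.25·1 + 0.4·h(square B)
Solving: h(square C) = 0.7346, h(square B) = 0.7840.
Starting from square B, the probability is 0.7840.

0.7840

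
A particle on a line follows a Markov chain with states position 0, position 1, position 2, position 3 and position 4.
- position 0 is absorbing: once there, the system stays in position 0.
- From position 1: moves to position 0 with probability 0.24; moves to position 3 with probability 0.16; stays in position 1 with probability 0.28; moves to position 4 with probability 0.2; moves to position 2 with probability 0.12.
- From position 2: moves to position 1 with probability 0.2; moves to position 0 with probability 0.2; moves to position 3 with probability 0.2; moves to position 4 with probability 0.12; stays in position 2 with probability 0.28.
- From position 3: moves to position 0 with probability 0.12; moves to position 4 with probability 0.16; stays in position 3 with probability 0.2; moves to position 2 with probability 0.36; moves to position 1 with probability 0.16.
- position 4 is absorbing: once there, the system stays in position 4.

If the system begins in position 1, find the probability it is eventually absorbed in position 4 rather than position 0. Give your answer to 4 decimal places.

0.4566

Let h(s) be the probability of absorption at position 4 starting from transient state s. Then h(position 4) = 1 and h(position 0) = 0. By first-step analysis:
h(position 1) = 0.24·0 + 0.28·h(position 1) + 0.12·h(position 2) + 0.16·h(position 3) + 0.2·1
h(position 2) = 0.2·0 + 0.2·h(position 1) + 0.28·h(position 2) + 0.2·h(position 3) + 0.12·1
h(position 3) = 0.12·0 + 0.16·h(position 1) + 0.36·h(position 2) + 0.2·h(position 3) + 0.16·1
Solving: h(position 1) = 0.4566, h(position 2) = 0.4279, h(position 3) = 0.4839.
Starting from position 1, the probability is 0.4566.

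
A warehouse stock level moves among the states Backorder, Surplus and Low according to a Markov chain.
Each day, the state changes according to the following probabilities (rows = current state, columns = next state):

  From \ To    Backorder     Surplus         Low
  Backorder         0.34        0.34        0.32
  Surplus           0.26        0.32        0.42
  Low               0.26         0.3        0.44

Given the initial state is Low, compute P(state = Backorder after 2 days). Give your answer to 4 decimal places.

Sum over the intermediate state after 1 day:
P = P(Low→Backorder)·P(Backorder→Backorder) + P(Low→Surplus)·P(Surplus→Backorder) + P(Low→Low)·P(Low→Backorder)
  = 0.26×0.34 + 0.3×0.26 + 0.44×0.26
  = 0.0884 + 0.0780 + 0.1144 = 0.2808

0.2808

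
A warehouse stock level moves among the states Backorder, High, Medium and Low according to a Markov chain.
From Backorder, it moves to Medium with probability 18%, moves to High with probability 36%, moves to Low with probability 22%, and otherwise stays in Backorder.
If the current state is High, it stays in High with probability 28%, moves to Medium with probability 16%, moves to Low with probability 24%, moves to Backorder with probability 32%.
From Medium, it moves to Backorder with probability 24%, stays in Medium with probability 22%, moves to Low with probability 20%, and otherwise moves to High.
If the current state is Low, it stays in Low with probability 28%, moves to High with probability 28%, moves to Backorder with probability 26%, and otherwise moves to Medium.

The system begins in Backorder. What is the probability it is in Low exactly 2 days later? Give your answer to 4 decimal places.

Propagate the distribution vector 2 days from Backorder.
After 0 days: (1.0000, 0.0000, 0.0000, 0.0000)
After 1 day: (0.2400, 0.3600, 0.1800, 0.2200)
After 2 days: (0.2732, 0.3100, 0.1800, 0.2368)
P(in Low after 2 days) = 0.2368

0.2368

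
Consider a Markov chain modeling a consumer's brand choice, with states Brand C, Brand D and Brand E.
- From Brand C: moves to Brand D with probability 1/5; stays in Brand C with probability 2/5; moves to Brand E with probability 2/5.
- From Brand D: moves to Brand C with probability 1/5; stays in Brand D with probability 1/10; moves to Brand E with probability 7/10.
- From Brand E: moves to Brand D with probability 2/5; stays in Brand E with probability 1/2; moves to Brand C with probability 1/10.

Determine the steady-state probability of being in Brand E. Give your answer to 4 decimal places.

Let the stationary distribution be π with π = πP and π_1 + π_2 + π_3 = 1.
π_1 = 0.4·π_1 + 0.2·π_2 + 0.1·π_3
π_2 = 0.2·π_1 + 0.1·π_2 + 0.4·π_3
Solving with the normalization constraint gives π = (0.1828, 0.2796, 0.5376).
So the stationary probability of Brand E is 0.5376.

0.5376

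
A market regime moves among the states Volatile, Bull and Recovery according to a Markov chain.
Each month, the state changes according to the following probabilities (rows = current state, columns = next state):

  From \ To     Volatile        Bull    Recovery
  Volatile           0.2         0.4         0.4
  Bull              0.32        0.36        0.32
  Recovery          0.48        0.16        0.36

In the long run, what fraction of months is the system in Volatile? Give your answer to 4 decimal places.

0.3373

Let the stationary distribution be π with π = πP and π_1 + π_2 + π_3 = 1.
π_1 = 0.2·π_1 + 0.32·π_2 + 0.48·π_3
π_2 = 0.4·π_1 + 0.36·π_2 + 0.16·π_3
Solving with the normalization constraint gives π = (0.3373, 0.3012, 0.3614).
So the stationary probability of Volatile is 0.3373.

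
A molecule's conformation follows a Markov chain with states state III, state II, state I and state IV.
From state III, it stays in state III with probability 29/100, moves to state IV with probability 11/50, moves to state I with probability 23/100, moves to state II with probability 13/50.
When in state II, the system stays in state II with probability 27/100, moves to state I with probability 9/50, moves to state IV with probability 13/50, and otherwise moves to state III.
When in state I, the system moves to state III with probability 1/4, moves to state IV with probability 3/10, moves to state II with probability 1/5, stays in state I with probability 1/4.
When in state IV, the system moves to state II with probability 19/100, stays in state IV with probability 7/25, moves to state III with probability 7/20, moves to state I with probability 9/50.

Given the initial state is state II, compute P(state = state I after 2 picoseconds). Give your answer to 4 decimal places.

Propagate the distribution vector 2 picoseconds from state II.
After 0 picoseconds: (0.0000, 1.0000, 0.0000, 0.0000)
After 1 picosecond: (0.2900, 0.2700, 0.1800, 0.2600)
After 2 picoseconds: (0.2984, 0.2337, 0.2071, 0.2608)
P(in state I after 2 picoseconds) = 0.2071

0.2071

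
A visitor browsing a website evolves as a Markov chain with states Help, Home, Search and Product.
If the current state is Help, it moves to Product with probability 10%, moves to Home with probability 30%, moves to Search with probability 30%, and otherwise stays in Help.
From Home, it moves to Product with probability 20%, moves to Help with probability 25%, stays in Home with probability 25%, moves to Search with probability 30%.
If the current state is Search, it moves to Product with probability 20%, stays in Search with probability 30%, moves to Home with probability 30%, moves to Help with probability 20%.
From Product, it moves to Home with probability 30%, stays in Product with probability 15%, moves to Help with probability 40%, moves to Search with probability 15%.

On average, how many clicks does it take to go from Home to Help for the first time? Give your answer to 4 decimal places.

3.7736

Let t(s) be the expected number of clicks to first reach Help from state s, with t(Help) = 0. Conditioning on the first click:
t(Home) = 1 + 0.25·t(Home) + 0.3·t(Search) + 0.2·t(Product)
t(Search) = 1 + 0.3·t(Home) + 0.3·t(Search) + 0.2·t(Product)
t(Product) = 1 + 0.3·t(Home) + 0.15·t(Search) + 0.15·t(Product)
Solving: t(Home) = 3.7736, t(Search) = 3.9623, t(Product) = 3.2075.
Expected clicks from Home to Help: 3.7736.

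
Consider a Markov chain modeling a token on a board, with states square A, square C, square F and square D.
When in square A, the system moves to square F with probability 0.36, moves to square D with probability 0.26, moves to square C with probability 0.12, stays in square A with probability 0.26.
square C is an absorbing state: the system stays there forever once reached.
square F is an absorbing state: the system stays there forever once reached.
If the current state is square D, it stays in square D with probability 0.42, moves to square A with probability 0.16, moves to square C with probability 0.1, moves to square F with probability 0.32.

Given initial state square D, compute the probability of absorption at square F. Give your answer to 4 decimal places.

Let h(s) be the probability of absorption at square F starting from transient state s. Then h(square F) = 1 and h(square C) = 0. By first-step analysis:
h(square A) = 0.26·h(square A) + 0.12·0 + 0.36·1 + 0.26·h(square D)
h(square D) = 0.16·h(square A) + 0.1·0 + 0.32·1 + 0.42·h(square D)
Solving: h(square A) = 0.7534, h(square D) = 0.7595.
Starting from square D, the probability is 0.7595.

0.7595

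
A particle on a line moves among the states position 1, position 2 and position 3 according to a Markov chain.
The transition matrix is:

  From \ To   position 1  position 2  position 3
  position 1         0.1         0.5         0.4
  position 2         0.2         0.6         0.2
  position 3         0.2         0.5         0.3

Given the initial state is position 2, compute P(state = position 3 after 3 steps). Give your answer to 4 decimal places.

0.2620

Propagate the distribution vector 3 steps from position 2.
After 0 steps: (0.0000, 1.0000, 0.0000)
After 1 step: (0.2000, 0.6000, 0.2000)
After 2 steps: (0.1800, 0.5600, 0.2600)
After 3 steps: (0.1820, 0.5560, 0.2620)
P(in position 3 after 3 steps) = 0.2620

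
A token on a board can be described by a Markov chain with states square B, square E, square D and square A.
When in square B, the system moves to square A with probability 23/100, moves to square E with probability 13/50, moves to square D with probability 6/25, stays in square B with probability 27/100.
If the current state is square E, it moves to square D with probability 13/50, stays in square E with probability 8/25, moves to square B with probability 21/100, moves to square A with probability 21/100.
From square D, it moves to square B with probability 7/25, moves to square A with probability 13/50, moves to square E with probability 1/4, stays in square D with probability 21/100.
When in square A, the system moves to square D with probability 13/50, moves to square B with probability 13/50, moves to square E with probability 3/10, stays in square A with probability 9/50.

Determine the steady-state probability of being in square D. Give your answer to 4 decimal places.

0.2428

Let the stationary distribution be π with π = πP and π_1 + π_2 + π_3 + π_4 = 1.
π_1 = 0.27·π_1 + 0.21·π_2 + 0.28·π_3 + 0.26·π_4
π_2 = 0.26·π_1 + 0.32·π_2 + 0.25·π_3 + 0.3·π_4
π_3 = 0.24·π_1 + 0.26·π_2 + 0.21·π_3 + 0.26·π_4
Solving with the normalization constraint gives π = (0.2532, 0.2834, 0.2428, 0.2206).
So the stationary probability of square D is 0.2428.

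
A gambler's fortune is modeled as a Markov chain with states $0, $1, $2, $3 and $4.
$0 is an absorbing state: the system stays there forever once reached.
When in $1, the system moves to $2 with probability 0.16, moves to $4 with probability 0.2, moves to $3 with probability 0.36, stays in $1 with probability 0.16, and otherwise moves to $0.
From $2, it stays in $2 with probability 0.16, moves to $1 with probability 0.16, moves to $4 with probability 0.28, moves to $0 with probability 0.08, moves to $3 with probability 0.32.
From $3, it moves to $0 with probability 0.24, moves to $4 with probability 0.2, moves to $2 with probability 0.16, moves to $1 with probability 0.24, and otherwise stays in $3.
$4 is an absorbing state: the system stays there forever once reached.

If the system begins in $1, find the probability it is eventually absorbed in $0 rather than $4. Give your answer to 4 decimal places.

0.4118

Let h(s) be the probability of absorption at $0 starting from transient state s. Then h($0) = 1 and h($4) = 0. By first-step analysis:
h($1) = 0.12·1 + 0.16·h($1) + 0.16·h($2) + 0.36·h($3) + 0.2·0
h($2) = 0.08·1 + 0.16·h($1) + 0.16·h($2) + 0.32·h($3) + 0.28·0
h($3) = 0.24·1 + 0.24·h($1) + 0.16·h($2) + 0.16·h($3) + 0.2·0
Solving: h($1) = 0.4118, h($2) = 0.3529, h($3) = 0.4706.
Starting from $1, the probability is 0.4118.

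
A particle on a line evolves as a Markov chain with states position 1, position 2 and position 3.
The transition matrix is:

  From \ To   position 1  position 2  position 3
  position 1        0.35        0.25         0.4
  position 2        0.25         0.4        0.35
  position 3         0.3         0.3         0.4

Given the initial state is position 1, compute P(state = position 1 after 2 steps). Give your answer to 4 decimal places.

Sum over the intermediate state after 1 step:
P = P(position 1→position 1)·P(position 1→position 1) + P(position 1→position 2)·P(position 2→position 1) + P(position 1→position 3)·P(position 3→position 1)
  = 0.35×0.35 + 0.25×0.25 + 0.4×0.3
  = 0.1225 + 0.0625 + 0.1200 = 0.3050

0.3050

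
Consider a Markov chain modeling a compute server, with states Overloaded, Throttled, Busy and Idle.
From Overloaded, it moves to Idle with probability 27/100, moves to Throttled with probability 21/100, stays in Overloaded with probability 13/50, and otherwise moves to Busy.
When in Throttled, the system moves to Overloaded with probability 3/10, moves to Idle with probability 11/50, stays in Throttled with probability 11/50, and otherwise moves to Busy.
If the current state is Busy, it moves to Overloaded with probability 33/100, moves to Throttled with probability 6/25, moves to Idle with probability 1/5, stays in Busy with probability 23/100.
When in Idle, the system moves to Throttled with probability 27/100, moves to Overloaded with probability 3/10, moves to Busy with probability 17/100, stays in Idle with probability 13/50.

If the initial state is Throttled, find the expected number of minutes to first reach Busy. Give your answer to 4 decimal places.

4.2013

Let t(s) be the expected number of minutes to first reach Busy from state s, with t(Busy) = 0. Conditioning on the first minute:
t(Overloaded) = 1 + 0.26·t(Overloaded) + 0.21·t(Throttled) + 0.27·t(Idle)
t(Throttled) = 1 + 0.3·t(Overloaded) + 0.22·t(Throttled) + 0.22·t(Idle)
t(Idle) = 1 + 0.3·t(Overloaded) + 0.27·t(Throttled) + 0.26·t(Idle)
Solving: t(Overloaded) = 4.2202, t(Throttled) = 4.2013, t(Idle) = 4.5951.
Expected minutes from Throttled to Busy: 4.2013.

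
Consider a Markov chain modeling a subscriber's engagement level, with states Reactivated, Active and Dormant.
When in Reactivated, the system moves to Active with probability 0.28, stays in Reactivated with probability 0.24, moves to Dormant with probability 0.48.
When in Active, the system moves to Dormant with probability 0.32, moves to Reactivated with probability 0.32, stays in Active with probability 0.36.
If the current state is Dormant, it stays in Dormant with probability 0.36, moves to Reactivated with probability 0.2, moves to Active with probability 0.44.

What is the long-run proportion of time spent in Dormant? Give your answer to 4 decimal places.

0.3758

Let the stationary distribution be π with π = πP and π_1 + π_2 + π_3 = 1.
π_1 = 0.24·π_1 + 0.32·π_2 + 0.2·π_3
π_2 = 0.28·π_1 + 0.36·π_2 + 0.44·π_3
Solving with the normalization constraint gives π = (0.2545, 0.3697, 0.3758).
So the stationary probability of Dormant is 0.3758.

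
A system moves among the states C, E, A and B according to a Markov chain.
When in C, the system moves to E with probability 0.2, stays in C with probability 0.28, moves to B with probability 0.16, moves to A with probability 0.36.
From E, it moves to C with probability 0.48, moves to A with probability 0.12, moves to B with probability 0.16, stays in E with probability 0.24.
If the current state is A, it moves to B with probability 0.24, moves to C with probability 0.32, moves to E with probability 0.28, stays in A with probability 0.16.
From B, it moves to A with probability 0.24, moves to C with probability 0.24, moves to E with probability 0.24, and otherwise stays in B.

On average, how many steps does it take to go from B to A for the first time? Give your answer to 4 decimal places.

Let t(s) be the expected number of steps to first reach A from state s, with t(A) = 0. Conditioning on the first step:
t(C) = 1 + 0.28·t(C) + 0.2·t(E) + 0.16·t(B)
t(E) = 1 + 0.48·t(C) + 0.24·t(E) + 0.16·t(B)
t(B) = 1 + 0.24·t(C) + 0.24·t(E) + 0.28·t(B)
Solving: t(C) = 3.4921, t(E) = 4.3651, t(B) = 4.0079.
Expected steps from B to A: 4.0079.

4.0079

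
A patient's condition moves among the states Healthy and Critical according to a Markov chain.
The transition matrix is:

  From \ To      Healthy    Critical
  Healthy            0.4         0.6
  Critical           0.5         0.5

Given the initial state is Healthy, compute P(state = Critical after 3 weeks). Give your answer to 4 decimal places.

0.5460

Propagate the distribution vector 3 weeks from Healthy.
After 0 weeks: (1.0000, 0.0000)
After 1 week: (0.4000, 0.6000)
After 2 weeks: (0.4600, 0.5400)
After 3 weeks: (0.4540, 0.5460)
P(in Critical after 3 weeks) = 0.5460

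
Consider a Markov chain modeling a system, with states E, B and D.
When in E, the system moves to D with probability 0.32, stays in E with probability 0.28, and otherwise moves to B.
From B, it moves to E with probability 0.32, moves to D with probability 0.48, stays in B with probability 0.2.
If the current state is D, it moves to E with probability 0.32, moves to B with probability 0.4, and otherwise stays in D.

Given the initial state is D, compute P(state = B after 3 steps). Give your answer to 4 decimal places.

0.3360

Propagate the distribution vector 3 steps from D.
After 0 steps: (0.0000, 0.0000, 1.0000)
After 1 step: (0.3200, 0.4000, 0.2800)
After 2 steps: (0.3072, 0.3200, 0.3728)
After 3 steps: (0.3077, 0.3360, 0.3563)
P(in B after 3 steps) = 0.3360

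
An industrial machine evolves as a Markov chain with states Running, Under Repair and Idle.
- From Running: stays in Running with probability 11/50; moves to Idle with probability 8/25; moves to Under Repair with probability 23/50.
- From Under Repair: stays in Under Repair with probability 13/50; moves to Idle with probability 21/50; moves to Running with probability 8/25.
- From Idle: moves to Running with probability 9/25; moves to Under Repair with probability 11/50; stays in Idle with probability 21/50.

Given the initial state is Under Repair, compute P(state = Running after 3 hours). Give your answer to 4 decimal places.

Propagate the distribution vector 3 hours from Under Repair.
After 0 hours: (0.0000, 1.0000, 0.0000)
After 1 hour: (0.3200, 0.2600, 0.4200)
After 2 hours: (0.3048, 0.3072, 0.3880)
After 3 hours: (0.3050, 0.3054, 0.3895)
P(in Running after 3 hours) = 0.3050

0.3050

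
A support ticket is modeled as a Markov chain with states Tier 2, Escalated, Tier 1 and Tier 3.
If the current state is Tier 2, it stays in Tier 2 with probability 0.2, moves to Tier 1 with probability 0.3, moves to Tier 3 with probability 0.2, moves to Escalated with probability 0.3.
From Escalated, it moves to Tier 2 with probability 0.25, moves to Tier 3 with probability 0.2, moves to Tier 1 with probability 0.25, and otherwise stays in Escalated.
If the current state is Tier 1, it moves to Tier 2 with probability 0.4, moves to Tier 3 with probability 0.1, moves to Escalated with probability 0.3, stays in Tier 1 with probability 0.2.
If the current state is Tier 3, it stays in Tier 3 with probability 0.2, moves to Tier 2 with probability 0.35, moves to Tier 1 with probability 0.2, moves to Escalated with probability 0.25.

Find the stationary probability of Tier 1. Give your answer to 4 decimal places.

0.2435

Let the stationary distribution be π with π = πP and π_1 + π_2 + π_3 + π_4 = 1.
π_1 = 0.2·π_1 + 0.25·π_2 + 0.4·π_3 + 0.35·π_4
π_2 = 0.3·π_1 + 0.3·π_2 + 0.3·π_3 + 0.25·π_4
π_3 = 0.3·π_1 + 0.25·π_2 + 0.2·π_3 + 0.2·π_4
Solving with the normalization constraint gives π = (0.2896, 0.2912, 0.2435, 0.1756).
So the stationary probability of Tier 1 is 0.2435.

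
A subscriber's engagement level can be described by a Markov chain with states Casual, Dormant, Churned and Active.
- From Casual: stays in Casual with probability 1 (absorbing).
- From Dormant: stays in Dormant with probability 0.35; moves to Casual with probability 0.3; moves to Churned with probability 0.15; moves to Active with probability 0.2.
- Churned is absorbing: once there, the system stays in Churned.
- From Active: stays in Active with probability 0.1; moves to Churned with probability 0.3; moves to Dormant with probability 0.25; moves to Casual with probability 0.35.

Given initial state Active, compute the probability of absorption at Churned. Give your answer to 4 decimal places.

0.4346

Let h(s) be the probability of absorption at Churned starting from transient state s. Then h(Churned) = 1 and h(Casual) = 0. By first-step analysis:
h(Dormant) = 0.3·0 + 0.35·h(Dormant) + 0.15·1 + 0.2·h(Active)
h(Active) = 0.35·0 + 0.25·h(Dormant) + 0.3·1 + 0.1·h(Active)
Solving: h(Dormant) = 0.3645, h(Active) = 0.4346.
Starting from Active, the probability is 0.4346.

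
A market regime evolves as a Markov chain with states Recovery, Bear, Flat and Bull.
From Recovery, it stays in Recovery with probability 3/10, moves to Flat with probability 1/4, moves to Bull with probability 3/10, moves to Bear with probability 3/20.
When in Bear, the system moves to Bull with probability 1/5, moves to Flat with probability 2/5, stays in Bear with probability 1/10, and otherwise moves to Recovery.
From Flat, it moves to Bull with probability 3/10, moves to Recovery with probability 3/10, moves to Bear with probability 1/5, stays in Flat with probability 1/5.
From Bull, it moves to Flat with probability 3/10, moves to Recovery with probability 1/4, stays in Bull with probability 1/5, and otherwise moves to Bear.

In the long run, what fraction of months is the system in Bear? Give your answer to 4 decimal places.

Let the stationary distribution be π with π = πP and π_1 + π_2 + π_3 + π_4 = 1.
π_1 = 0.3·π_1 + 0.3·π_2 + 0.3·π_3 + 0.25·π_4
π_2 = 0.15·π_1 + 0.1·π_2 + 0.2·π_3 + 0.25·π_4
π_3 = 0.25·π_1 + 0.4·π_2 + 0.2·π_3 + 0.3·π_4
Solving with the normalization constraint gives π = (0.2872, 0.1804, 0.2761, 0.2563).
So the stationary probability of Bear is 0.1804.

0.1804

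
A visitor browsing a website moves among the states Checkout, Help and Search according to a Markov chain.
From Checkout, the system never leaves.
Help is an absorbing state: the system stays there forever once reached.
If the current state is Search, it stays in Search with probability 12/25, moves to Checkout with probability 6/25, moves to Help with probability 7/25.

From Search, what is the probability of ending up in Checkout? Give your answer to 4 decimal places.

0.4615

Let h(s) be the probability of absorption at Checkout starting from transient state s. Then h(Checkout) = 1 and h(Help) = 0. By first-step analysis:
h(Search) = 0.24·1 + 0.28·0 + 0.48·h(Search)
Solving: h(Search) = 0.4615.
Starting from Search, the probability is 0.4615.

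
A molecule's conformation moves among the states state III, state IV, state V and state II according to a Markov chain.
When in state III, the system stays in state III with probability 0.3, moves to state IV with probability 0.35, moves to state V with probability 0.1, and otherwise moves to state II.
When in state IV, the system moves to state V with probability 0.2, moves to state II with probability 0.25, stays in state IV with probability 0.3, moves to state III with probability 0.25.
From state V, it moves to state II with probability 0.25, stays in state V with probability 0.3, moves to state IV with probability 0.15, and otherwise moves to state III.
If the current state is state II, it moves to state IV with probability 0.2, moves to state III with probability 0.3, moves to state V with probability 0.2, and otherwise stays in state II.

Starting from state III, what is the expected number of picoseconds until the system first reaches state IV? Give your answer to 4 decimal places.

Let t(s) be the expected number of picoseconds to first reach state IV from state s, with t(state IV) = 0. Conditioning on the first picosecond:
t(state III) = 1 + 0.3·t(state III) + 0.1·t(state V) + 0.25·t(state II)
t(state V) = 1 + 0.3·t(state III) + 0.3·t(state V) + 0.25·t(state II)
t(state II) = 1 + 0.3·t(state III) + 0.2·t(state V) + 0.3·t(state II)
Solving: t(state III) = 3.5849, t(state V) = 4.4811, t(state II) = 4.2453.
Expected picoseconds from state III to state IV: 3.5849.

3.5849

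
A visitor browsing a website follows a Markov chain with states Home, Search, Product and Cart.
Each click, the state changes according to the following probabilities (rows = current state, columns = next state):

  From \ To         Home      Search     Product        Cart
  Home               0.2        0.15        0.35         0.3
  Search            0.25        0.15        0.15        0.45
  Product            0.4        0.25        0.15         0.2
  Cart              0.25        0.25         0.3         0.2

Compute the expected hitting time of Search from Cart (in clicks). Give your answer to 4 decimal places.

Let t(s) be the expected number of clicks to first reach Search from state s, with t(Search) = 0. Conditioning on the first click:
t(Home) = 1 + 0.2·t(Home) + 0.35·t(Product) + 0.3·t(Cart)
t(Product) = 1 + 0.4·t(Home) + 0.15·t(Product) + 0.2·t(Cart)
t(Cart) = 1 + 0.25·t(Home) + 0.3·t(Product) + 0.2·t(Cart)
Solving: t(Home) = 4.9297, t(Product) = 4.5548, t(Cart) = 4.4986.
Expected clicks from Cart to Search: 4.4986.

4.4986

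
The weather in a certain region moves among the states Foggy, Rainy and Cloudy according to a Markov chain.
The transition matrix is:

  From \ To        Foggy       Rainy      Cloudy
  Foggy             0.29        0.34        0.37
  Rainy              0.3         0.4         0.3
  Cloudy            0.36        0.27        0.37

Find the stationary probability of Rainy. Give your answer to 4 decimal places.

Let the stationary distribution be π with π = πP and π_1 + π_2 + π_3 = 1.
π_1 = 0.29·π_1 + 0.3·π_2 + 0.36·π_3
π_2 = 0.34·π_1 + 0.4·π_2 + 0.27·π_3
Solving with the normalization constraint gives π = (0.3176, 0.3359, 0.3465).
So the stationary probability of Rainy is 0.3359.

0.3359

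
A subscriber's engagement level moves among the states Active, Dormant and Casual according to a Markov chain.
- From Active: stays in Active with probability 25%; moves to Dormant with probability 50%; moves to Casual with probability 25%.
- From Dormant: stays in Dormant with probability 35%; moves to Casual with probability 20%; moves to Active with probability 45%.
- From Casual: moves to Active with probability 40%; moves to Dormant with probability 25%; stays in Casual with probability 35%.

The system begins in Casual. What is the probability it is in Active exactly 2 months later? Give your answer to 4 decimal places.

Sum over the intermediate state after 1 month:
P = P(Casual→Active)·P(Active→Active) + P(Casual→Dormant)·P(Dormant→Active) + P(Casual→Casual)·P(Casual→Active)
  = 0.4×0.25 + 0.25×0.45 + 0.35×0.4
  = 0.1000 + 0.1125 + 0.1400 = 0.3525

0.3525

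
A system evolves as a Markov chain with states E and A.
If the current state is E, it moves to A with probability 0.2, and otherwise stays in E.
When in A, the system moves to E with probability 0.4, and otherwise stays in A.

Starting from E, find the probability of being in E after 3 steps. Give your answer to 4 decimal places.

Propagate the distribution vector 3 steps from E.
After 0 steps: (1.0000, 0.0000)
After 1 step: (0.8000, 0.2000)
After 2 steps: (0.7200, 0.2800)
After 3 steps: (0.6880, 0.3120)
P(in E after 3 steps) = 0.6880

0.6880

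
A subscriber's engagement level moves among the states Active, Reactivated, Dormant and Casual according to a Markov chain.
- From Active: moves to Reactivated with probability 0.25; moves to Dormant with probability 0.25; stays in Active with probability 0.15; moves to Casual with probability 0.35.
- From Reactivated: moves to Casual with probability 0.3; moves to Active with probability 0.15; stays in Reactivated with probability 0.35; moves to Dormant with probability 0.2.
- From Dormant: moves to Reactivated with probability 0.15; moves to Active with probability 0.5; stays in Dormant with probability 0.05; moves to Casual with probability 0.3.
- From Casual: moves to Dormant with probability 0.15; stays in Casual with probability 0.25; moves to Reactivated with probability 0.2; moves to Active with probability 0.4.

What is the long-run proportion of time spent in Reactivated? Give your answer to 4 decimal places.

0.2419

Let the stationary distribution be π with π = πP and π_1 + π_2 + π_3 + π_4 = 1.
π_1 = 0.15·π_1 + 0.15·π_2 + 0.5·π_3 + 0.4·π_4
π_2 = 0.25·π_1 + 0.35·π_2 + 0.15·π_3 + 0.2·π_4
π_3 = 0.25·π_1 + 0.2·π_2 + 0.05·π_3 + 0.15·π_4
Solving with the normalization constraint gives π = (0.2855, 0.2419, 0.1733, 0.2993).
So the stationary probability of Reactivated is 0.2419.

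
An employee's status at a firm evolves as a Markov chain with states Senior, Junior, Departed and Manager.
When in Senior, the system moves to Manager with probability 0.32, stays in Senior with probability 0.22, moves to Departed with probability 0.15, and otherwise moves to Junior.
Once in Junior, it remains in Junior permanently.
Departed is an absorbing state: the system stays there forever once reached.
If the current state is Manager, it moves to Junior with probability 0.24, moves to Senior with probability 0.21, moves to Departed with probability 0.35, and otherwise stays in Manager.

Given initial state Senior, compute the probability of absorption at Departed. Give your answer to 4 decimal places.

Let h(s) be the probability of absorption at Departed starting from transient state s. Then h(Departed) = 1 and h(Junior) = 0. By first-step analysis:
h(Senior) = 0.22·h(Senior) + 0.31·0 + 0.15·1 + 0.32·h(Manager)
h(Manager) = 0.21·h(Senior) + 0.24·0 + 0.35·1 + 0.2·h(Manager)
Solving: h(Senior) = 0.4167, h(Manager) = 0.5469.
Starting from Senior, the probability is 0.4167.

0.4167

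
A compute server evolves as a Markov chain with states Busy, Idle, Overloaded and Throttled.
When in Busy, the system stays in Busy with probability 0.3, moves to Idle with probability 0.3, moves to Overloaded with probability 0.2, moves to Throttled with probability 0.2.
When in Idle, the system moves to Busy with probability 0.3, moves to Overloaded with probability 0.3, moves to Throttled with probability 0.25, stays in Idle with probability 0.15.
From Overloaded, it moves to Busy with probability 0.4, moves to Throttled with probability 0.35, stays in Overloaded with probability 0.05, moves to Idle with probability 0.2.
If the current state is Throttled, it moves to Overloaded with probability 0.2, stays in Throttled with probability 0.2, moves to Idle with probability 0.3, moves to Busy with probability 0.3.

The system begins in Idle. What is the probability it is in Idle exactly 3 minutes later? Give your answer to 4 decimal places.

0.2459

Propagate the distribution vector 3 minutes from Idle.
After 0 minutes: (0.0000, 1.0000, 0.0000, 0.0000)
After 1 minute: (0.3000, 0.1500, 0.3000, 0.2500)
After 2 minutes: (0.3300, 0.2475, 0.1700, 0.2525)
After 3 minutes: (0.3170, 0.2459, 0.1993, 0.2379)
P(in Idle after 3 minutes) = 0.2459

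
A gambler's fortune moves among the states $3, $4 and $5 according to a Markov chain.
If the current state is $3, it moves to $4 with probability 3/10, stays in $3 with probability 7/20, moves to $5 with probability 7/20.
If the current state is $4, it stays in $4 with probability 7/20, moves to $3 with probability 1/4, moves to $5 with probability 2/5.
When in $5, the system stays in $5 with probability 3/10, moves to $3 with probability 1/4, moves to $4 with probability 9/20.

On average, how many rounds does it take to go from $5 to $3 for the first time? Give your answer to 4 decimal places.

4.0000

Let t(s) be the expected number of rounds to first reach $3 from state s, with t($3) = 0. Conditioning on the first round:
t($4) = 1 + 0.35·t($4) + 0.4·t($5)
t($5) = 1 + 0.45·t($4) + 0.3·t($5)
Solving: t($4) = 4.0000, t($5) = 4.0000.
Expected rounds from $5 to $3: 4.0000.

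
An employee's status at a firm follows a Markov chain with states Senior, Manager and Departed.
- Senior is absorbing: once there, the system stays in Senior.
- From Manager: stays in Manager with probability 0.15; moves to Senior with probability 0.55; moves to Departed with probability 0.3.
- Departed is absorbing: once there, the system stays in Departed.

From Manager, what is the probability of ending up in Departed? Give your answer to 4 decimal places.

Let h(s) be the probability of absorption at Departed starting from transient state s. Then h(Departed) = 1 and h(Senior) = 0. By first-step analysis:
h(Manager) = 0.55·0 + 0.15·h(Manager) + 0.3·1
Solving: h(Manager) = 0.3529.
Starting from Manager, the probability is 0.3529.

0.3529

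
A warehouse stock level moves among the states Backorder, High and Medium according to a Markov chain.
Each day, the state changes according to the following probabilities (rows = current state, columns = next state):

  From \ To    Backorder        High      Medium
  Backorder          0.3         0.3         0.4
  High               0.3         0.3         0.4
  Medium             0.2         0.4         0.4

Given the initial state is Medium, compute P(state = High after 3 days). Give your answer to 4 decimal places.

0.3400

Propagate the distribution vector 3 days from Medium.
After 0 days: (0.0000, 0.0000, 1.0000)
After 1 day: (0.2000, 0.4000, 0.4000)
After 2 days: (0.2600, 0.3400, 0.4000)
After 3 days: (0.2600, 0.3400, 0.4000)
P(in High after 3 days) = 0.3400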